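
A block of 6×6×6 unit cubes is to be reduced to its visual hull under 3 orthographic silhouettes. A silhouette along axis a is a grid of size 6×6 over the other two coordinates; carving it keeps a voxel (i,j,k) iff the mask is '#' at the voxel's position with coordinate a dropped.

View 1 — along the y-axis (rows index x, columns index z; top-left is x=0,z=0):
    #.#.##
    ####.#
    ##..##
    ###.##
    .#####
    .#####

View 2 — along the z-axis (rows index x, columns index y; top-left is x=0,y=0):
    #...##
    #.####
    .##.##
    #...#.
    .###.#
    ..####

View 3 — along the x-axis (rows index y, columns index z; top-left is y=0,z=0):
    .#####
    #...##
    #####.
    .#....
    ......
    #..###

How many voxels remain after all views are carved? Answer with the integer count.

start: 6×6×6 = 216 voxels
step 1: project along y, AND mask (28/36) → |grid| = 168
step 2: project along z, AND mask (22/36) → |grid| = 103
step 3: project along x, AND mask (18/36) → |grid| = 49

49 voxels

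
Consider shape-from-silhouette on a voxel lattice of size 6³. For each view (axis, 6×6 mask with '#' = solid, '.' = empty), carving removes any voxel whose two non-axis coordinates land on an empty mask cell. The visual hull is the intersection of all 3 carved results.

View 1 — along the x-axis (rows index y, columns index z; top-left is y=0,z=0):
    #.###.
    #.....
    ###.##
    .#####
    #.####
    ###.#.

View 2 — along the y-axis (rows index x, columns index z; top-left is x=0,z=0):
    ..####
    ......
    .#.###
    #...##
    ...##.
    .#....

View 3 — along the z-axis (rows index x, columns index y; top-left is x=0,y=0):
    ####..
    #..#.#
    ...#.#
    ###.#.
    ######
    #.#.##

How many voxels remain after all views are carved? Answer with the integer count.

35 voxels

before carving: 216 voxels (6×6×6)
V1 x: intersect with YZ mask (24 set) -- 144 left
V2 y: intersect with XZ mask (14 set) -- 54 left
V3 z: intersect with XY mask (23 set) -- 35 left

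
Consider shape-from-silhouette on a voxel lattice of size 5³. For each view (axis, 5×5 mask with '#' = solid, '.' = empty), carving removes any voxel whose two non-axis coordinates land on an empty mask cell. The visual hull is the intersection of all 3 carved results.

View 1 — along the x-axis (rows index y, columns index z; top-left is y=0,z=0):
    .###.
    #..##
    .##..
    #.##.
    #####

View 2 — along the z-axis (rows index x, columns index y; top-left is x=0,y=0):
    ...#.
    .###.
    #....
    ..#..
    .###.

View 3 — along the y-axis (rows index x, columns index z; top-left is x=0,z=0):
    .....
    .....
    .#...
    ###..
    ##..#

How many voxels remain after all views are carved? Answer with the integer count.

7 voxels

before carving: 125 voxels (5×5×5)
carve view 1 (along x, YZ-mask fill 16/25): 80 voxels remain
carve view 2 (along z, XY-mask fill 9/25): 24 voxels remain
carve view 3 (along y, XZ-mask fill 7/25): 7 voxels remain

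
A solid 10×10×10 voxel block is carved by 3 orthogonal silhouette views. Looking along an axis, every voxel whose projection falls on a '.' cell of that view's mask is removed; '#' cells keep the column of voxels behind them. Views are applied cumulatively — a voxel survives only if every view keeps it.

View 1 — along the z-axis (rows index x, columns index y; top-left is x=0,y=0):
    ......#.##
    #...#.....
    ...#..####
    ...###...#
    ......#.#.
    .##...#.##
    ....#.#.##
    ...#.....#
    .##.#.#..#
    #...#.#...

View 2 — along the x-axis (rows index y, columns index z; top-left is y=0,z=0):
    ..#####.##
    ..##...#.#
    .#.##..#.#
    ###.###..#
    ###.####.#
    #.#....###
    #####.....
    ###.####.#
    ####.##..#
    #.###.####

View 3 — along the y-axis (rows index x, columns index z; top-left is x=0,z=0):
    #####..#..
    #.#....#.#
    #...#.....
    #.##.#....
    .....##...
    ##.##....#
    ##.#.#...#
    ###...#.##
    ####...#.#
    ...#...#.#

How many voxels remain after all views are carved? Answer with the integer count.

|visual hull| = 112

full grid |V| = 1000
  1. axis=2 (XY plane), |mask|=35  ⇒  voxels=350
  2. axis=0 (YZ plane), |mask|=64  ⇒  voxels=232
  3. axis=1 (XZ plane), |mask|=43  ⇒  voxels=112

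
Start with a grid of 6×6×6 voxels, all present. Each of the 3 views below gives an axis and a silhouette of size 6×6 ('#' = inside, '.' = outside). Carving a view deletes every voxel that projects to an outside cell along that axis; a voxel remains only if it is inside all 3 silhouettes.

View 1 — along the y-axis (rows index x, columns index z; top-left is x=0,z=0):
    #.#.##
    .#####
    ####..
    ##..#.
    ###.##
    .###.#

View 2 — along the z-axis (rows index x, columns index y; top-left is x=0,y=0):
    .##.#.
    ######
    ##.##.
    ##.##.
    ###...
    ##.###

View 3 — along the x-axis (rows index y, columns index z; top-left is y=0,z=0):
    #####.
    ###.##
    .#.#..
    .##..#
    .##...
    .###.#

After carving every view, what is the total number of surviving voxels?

before carving: 216 voxels (6×6×6)
  1. axis=1 (XZ plane), |mask|=25  ⇒  voxels=150
  2. axis=2 (XY plane), |mask|=25  ⇒  voxels=105
  3. axis=0 (YZ plane), |mask|=21  ⇒  voxels=68

|visual hull| = 68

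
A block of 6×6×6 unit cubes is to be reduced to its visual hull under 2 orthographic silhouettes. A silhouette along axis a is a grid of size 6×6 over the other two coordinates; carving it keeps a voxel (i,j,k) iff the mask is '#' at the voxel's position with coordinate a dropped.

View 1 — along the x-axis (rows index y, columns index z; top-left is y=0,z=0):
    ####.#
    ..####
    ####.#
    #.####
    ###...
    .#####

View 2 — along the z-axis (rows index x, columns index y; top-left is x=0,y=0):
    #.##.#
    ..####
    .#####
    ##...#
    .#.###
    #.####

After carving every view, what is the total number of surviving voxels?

voxel count = 114

initial block: 6^3 = 216
V1 x: intersect with YZ mask (27 set) -- 162 left
V2 z: intersect with XY mask (25 set) -- 114 left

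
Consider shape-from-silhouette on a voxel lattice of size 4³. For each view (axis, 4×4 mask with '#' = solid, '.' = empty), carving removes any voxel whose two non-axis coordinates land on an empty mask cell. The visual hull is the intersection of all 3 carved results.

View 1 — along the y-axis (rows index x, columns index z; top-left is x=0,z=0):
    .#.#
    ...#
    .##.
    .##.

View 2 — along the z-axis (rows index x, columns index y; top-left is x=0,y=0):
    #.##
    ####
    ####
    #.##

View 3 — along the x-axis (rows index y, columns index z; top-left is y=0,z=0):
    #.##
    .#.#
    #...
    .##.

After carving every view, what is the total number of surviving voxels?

remaining voxels: 11

before carving: 64 voxels (4×4×4)
V1 y: intersect with XZ mask (7 set) -- 28 left
V2 z: intersect with XY mask (14 set) -- 24 left
V3 x: intersect with YZ mask (8 set) -- 11 left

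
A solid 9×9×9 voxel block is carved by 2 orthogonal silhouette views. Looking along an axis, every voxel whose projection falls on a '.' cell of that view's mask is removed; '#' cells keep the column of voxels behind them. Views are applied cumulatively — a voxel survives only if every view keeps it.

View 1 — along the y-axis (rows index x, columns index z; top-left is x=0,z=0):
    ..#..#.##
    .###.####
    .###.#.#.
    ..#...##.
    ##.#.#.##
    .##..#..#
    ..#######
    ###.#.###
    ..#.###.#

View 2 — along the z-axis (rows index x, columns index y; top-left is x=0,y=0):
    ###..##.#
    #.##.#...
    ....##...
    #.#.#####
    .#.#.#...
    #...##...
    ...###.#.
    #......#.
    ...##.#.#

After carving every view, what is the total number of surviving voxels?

175 voxels

full grid |V| = 729
step 1: project along y, AND mask (48/81) → |grid| = 432
step 2: project along z, AND mask (35/81) → |grid| = 175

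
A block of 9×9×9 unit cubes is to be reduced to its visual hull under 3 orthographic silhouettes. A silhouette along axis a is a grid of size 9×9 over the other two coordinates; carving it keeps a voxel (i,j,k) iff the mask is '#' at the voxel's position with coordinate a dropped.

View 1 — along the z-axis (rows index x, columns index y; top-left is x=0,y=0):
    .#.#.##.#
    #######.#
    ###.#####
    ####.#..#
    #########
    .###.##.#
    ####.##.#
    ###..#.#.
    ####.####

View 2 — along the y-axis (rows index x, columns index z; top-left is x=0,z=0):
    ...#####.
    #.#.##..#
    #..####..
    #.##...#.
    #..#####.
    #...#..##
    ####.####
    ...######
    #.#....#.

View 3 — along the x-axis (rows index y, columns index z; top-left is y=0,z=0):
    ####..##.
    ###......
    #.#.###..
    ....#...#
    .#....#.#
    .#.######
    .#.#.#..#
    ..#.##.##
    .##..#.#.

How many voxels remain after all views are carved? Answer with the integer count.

initial block: 9^3 = 729
carve view 1 (along z, XY-mask fill 62/81): 558 voxels remain
carve view 2 (along y, XZ-mask fill 46/81): 317 voxels remain
carve view 3 (along x, YZ-mask fill 39/81): 147 voxels remain

147 voxels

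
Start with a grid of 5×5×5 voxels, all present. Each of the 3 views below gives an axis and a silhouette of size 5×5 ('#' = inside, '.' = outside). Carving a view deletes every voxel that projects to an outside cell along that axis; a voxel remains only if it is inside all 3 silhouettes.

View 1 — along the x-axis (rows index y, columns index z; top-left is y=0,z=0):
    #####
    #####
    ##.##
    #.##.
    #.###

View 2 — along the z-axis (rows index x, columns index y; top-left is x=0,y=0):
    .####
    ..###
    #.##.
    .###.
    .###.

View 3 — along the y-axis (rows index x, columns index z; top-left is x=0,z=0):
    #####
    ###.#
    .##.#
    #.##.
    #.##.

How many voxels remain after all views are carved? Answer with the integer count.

full grid |V| = 125
  1. axis=0 (YZ plane), |mask|=21  ⇒  voxels=105
  2. axis=2 (XY plane), |mask|=16  ⇒  voxels=63
  3. axis=1 (XZ plane), |mask|=18  ⇒  voxels=46

remaining voxels: 46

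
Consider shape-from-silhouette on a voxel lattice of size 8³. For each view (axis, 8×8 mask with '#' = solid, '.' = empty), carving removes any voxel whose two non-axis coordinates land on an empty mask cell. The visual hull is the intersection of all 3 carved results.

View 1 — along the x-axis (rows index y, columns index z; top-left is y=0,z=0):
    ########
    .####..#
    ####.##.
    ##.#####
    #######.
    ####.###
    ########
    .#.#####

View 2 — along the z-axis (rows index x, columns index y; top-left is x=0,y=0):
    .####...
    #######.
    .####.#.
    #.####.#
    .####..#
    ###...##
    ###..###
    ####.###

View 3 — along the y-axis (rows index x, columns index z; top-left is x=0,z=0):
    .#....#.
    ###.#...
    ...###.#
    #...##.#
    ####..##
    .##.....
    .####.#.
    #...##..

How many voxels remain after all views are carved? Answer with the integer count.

full grid |V| = 512
  1. axis=0 (YZ plane), |mask|=54  ⇒  voxels=432
  2. axis=2 (XY plane), |mask|=45  ⇒  voxels=298
  3. axis=1 (XZ plane), |mask|=30  ⇒  voxels=140

140 voxels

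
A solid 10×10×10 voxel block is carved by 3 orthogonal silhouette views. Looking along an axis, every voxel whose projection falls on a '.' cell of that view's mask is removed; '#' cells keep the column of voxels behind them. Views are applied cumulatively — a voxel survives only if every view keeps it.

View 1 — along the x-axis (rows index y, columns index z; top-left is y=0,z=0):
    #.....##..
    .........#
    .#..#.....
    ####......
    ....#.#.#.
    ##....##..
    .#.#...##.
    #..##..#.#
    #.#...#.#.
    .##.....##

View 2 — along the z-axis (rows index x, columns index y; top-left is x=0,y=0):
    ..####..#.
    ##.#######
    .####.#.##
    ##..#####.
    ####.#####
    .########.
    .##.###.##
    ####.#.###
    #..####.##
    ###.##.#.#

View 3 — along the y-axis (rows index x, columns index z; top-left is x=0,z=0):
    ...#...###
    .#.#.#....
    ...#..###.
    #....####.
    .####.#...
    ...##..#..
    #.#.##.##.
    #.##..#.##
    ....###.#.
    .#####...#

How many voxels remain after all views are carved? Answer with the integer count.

before carving: 1000 voxels (10×10×10)
  1. axis=0 (YZ plane), |mask|=34  ⇒  voxels=340
  2. axis=2 (XY plane), |mask|=74  ⇒  voxels=250
  3. axis=1 (XZ plane), |mask|=46  ⇒  voxels=110

|visual hull| = 110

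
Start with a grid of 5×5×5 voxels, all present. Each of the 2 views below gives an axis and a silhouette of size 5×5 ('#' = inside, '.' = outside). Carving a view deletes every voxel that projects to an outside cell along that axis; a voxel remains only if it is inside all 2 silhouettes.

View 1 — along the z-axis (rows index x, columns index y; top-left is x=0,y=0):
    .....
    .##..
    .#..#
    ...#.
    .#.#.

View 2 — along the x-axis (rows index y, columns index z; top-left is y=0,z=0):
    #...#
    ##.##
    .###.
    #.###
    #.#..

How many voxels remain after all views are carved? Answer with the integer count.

|visual hull| = 25

initial block: 5^3 = 125
[1] z-view keeps 7 columns → grid now 35
[2] x-view keeps 15 columns → grid now 25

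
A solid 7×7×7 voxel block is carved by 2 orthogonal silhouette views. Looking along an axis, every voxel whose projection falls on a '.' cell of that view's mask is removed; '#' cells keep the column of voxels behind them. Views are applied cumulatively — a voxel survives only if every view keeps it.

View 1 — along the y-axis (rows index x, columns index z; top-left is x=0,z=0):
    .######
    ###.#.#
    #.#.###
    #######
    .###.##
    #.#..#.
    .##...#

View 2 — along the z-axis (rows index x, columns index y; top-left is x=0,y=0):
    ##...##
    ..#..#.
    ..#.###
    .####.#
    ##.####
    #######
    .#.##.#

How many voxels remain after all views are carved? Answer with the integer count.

152 voxels

full grid |V| = 343
carve view 1 (along y, XZ-mask fill 34/49): 238 voxels remain
carve view 2 (along z, XY-mask fill 32/49): 152 voxels remain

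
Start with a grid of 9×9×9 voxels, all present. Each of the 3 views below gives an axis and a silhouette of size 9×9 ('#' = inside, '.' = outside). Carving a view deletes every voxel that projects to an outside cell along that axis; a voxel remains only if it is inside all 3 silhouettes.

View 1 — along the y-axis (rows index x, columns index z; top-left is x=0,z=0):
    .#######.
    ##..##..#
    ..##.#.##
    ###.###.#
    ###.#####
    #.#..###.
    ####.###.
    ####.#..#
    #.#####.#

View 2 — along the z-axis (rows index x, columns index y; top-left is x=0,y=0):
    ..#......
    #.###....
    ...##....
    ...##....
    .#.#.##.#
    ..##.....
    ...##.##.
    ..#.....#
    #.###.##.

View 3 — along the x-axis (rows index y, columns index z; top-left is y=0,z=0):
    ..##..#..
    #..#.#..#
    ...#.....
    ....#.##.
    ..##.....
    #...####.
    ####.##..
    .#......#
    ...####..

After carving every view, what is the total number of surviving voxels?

voxel count = 57

start: 9×9×9 = 729 voxels
V1 y: intersect with XZ mask (57 set) -- 513 left
V2 z: intersect with XY mask (28 set) -- 183 left
V3 x: intersect with YZ mask (30 set) -- 57 left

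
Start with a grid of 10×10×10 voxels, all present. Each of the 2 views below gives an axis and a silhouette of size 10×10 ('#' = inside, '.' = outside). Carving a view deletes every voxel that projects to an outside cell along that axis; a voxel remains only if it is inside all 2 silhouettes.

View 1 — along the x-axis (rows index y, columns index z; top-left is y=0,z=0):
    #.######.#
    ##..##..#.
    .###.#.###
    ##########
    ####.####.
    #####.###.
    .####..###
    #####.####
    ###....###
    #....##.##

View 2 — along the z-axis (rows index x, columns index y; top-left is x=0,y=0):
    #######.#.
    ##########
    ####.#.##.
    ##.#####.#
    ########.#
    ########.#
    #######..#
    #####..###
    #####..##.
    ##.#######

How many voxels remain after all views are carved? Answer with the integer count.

614 voxels

before carving: 1000 voxels (10×10×10)
[1] x-view keeps 73 columns → grid now 730
[2] z-view keeps 83 columns → grid now 614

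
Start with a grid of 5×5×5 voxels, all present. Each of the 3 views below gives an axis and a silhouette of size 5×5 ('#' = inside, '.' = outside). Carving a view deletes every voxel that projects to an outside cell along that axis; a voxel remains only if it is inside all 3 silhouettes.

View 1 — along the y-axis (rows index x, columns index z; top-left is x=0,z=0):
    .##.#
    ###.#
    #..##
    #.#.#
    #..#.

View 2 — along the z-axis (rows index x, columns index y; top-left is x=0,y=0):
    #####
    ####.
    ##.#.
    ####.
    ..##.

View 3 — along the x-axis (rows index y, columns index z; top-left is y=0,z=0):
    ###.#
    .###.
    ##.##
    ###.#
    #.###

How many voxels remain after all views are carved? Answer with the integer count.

42 voxels

start: 5×5×5 = 125 voxels
[1] y-view keeps 15 columns → grid now 75
[2] z-view keeps 18 columns → grid now 56
[3] x-view keeps 19 columns → grid now 42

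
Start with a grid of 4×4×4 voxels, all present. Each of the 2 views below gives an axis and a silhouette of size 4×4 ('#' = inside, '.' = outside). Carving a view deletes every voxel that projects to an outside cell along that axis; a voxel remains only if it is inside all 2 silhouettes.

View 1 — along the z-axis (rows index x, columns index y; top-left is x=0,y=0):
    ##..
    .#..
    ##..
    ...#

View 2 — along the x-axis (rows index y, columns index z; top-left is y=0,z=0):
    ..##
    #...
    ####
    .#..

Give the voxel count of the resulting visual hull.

full grid |V| = 64
  1. axis=2 (XY plane), |mask|=6  ⇒  voxels=24
  2. axis=0 (YZ plane), |mask|=8  ⇒  voxels=8

|visual hull| = 8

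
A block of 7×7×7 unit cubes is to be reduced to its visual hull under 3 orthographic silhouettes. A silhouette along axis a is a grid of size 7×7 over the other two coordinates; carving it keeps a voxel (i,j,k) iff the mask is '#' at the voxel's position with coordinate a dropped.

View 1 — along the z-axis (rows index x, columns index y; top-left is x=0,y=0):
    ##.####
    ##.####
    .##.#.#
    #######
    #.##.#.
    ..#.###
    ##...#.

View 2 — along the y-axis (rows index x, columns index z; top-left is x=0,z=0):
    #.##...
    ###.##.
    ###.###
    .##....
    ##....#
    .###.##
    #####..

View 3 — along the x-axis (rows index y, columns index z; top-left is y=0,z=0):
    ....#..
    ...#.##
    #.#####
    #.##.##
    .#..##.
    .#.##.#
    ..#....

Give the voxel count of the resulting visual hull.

start: 7×7×7 = 343 voxels
after view 1 [z-axis, 34 of 49 cells solid] → remaining = 238
after view 2 [y-axis, 29 of 49 cells solid] → remaining = 133
after view 3 [x-axis, 23 of 49 cells solid] → remaining = 54

|visual hull| = 54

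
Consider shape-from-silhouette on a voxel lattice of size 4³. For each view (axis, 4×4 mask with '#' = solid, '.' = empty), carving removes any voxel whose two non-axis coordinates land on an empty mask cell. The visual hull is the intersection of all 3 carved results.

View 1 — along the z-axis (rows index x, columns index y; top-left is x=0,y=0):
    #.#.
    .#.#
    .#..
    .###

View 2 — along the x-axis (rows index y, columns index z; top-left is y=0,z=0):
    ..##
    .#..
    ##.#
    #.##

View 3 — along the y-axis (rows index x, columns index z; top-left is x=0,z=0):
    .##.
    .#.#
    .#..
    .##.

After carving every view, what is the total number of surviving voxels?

remaining voxels: 8

before carving: 64 voxels (4×4×4)
V1 z: intersect with XY mask (8 set) -- 32 left
V2 x: intersect with YZ mask (9 set) -- 17 left
V3 y: intersect with XZ mask (7 set) -- 8 left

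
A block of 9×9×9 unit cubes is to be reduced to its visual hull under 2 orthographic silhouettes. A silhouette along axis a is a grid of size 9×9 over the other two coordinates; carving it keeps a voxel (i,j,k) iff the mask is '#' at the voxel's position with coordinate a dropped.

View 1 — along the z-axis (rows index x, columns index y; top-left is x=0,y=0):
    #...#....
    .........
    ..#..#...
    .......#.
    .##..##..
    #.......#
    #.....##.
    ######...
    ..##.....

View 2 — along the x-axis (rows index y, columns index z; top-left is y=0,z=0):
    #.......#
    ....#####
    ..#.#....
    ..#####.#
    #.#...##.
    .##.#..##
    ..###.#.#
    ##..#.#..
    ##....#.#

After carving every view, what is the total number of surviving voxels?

full grid |V| = 729
[1] z-view keeps 22 columns → grid now 198
[2] x-view keeps 37 columns → grid now 83

voxel count = 83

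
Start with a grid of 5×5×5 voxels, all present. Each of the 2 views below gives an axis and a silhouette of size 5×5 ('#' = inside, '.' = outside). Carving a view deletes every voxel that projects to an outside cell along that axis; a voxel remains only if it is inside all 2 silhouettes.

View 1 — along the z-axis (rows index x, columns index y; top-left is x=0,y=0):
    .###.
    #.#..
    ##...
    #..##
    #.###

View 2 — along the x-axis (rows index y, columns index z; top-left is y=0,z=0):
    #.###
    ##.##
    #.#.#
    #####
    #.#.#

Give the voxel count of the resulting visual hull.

full grid |V| = 125
[1] z-view keeps 14 columns → grid now 70
[2] x-view keeps 19 columns → grid now 54

54 voxels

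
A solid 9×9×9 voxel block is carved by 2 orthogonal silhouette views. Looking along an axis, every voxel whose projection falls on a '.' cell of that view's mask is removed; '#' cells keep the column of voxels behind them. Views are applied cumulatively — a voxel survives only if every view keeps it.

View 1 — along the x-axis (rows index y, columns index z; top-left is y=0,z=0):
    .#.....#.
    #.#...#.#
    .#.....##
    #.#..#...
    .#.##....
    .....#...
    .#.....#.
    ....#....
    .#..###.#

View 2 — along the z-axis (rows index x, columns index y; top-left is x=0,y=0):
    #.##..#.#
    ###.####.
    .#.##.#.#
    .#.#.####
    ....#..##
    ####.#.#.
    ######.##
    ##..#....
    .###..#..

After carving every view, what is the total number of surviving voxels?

initial block: 9^3 = 729
carve view 1 (along x, YZ-mask fill 24/81): 216 voxels remain
carve view 2 (along z, XY-mask fill 47/81): 130 voxels remain

remaining voxels: 130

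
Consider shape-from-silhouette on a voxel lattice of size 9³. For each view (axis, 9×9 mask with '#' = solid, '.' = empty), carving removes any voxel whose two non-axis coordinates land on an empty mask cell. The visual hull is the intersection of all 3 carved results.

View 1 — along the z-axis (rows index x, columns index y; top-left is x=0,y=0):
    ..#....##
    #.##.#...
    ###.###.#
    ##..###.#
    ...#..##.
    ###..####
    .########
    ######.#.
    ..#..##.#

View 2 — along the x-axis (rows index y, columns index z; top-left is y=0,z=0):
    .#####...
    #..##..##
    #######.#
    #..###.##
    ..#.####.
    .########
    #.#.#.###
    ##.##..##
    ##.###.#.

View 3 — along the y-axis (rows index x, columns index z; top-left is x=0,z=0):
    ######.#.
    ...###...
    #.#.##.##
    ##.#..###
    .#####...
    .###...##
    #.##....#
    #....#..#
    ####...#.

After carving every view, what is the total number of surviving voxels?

start: 9×9×9 = 729 voxels
carve view 1 (along z, XY-mask fill 49/81): 441 voxels remain
carve view 2 (along x, YZ-mask fill 55/81): 308 voxels remain
carve view 3 (along y, XZ-mask fill 44/81): 164 voxels remain

|visual hull| = 164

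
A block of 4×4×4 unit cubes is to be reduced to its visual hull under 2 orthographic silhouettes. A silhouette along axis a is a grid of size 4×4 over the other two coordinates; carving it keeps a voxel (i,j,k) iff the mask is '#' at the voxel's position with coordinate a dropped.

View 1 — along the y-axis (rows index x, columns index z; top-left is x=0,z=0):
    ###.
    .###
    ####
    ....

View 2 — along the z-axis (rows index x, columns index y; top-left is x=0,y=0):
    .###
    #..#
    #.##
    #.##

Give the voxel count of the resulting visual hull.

remaining voxels: 27

initial block: 4^3 = 64
step 1: project along y, AND mask (10/16) → |grid| = 40
step 2: project along z, AND mask (11/16) → |grid| = 27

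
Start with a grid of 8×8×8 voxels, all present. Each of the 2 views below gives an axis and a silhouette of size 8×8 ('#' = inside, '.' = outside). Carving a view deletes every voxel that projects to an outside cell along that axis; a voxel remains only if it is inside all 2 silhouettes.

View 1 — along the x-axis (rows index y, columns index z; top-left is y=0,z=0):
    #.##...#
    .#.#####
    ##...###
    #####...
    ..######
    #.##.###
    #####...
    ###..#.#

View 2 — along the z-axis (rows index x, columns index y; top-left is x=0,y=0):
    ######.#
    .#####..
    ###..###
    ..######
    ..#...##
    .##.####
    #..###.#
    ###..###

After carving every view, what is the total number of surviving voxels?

initial block: 8^3 = 512
after view 1 [x-axis, 42 of 64 cells solid] → remaining = 336
after view 2 [z-axis, 44 of 64 cells solid] → remaining = 233

remaining voxels: 233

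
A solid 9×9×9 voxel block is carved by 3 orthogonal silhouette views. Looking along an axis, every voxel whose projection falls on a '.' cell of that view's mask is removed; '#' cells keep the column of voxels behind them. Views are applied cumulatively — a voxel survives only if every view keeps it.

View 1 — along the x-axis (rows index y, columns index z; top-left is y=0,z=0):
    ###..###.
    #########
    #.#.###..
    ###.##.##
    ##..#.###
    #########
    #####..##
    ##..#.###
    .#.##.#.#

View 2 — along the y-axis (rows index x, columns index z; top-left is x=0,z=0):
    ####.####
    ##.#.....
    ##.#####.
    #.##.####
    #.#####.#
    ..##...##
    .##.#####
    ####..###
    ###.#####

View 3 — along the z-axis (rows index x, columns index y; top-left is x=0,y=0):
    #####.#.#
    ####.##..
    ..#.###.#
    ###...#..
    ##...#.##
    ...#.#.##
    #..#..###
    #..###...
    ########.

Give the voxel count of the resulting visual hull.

|visual hull| = 235

initial block: 9^3 = 729
  1. axis=0 (YZ plane), |mask|=60  ⇒  voxels=540
  2. axis=1 (XZ plane), |mask|=58  ⇒  voxels=383
  3. axis=2 (XY plane), |mask|=48  ⇒  voxels=235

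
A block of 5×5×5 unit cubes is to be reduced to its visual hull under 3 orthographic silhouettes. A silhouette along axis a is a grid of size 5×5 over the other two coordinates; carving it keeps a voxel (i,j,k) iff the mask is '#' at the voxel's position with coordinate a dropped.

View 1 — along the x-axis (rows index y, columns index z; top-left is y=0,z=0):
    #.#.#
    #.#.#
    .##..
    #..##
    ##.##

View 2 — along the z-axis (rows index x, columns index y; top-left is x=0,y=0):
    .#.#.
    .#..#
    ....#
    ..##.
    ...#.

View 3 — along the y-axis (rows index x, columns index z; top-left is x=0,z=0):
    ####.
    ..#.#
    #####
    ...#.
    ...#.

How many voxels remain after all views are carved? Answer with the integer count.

before carving: 125 voxels (5×5×5)
carve view 1 (along x, YZ-mask fill 15/25): 75 voxels remain
carve view 2 (along z, XY-mask fill 8/25): 25 voxels remain
carve view 3 (along y, XZ-mask fill 13/25): 13 voxels remain

remaining voxels: 13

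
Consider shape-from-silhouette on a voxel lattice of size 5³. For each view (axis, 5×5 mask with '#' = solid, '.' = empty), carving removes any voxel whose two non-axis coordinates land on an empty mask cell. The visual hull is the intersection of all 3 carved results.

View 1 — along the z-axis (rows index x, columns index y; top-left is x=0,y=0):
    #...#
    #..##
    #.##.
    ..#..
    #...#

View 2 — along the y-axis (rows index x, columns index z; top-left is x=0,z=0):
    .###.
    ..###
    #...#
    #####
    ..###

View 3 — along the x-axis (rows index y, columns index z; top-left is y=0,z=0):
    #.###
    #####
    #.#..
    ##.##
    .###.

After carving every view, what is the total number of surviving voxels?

full grid |V| = 125
  1. axis=2 (XY plane), |mask|=11  ⇒  voxels=55
  2. axis=1 (XZ plane), |mask|=16  ⇒  voxels=32
  3. axis=0 (YZ plane), |mask|=18  ⇒  voxels=24

|visual hull| = 24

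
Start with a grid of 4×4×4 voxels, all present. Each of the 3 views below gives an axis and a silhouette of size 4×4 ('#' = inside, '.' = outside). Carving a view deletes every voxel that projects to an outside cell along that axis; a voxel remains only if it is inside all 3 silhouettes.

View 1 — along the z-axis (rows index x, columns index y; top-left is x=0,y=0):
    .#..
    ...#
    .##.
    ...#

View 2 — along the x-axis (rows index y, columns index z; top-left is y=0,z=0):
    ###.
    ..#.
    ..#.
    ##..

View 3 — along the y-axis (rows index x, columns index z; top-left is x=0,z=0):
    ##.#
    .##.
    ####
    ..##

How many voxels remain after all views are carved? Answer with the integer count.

voxel count = 3

initial block: 4^3 = 64
[1] z-view keeps 5 columns → grid now 20
[2] x-view keeps 7 columns → grid now 7
[3] y-view keeps 11 columns → grid now 3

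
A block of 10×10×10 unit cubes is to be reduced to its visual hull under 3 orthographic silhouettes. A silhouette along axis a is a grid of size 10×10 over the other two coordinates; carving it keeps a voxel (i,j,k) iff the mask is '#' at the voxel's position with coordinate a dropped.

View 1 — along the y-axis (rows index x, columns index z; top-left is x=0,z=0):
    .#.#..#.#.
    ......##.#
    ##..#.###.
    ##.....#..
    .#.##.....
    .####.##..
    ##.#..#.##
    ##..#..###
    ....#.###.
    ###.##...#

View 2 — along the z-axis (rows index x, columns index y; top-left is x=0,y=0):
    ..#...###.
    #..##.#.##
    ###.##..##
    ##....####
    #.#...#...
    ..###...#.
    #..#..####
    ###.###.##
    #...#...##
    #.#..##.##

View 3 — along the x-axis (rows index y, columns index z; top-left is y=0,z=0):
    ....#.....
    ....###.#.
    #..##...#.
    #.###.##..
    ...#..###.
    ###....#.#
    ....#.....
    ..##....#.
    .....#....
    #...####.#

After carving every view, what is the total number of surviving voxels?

full grid |V| = 1000
carve view 1 (along y, XZ-mask fill 47/100): 470 voxels remain
carve view 2 (along z, XY-mask fill 54/100): 263 voxels remain
carve view 3 (along x, YZ-mask fill 35/100): 89 voxels remain

|visual hull| = 89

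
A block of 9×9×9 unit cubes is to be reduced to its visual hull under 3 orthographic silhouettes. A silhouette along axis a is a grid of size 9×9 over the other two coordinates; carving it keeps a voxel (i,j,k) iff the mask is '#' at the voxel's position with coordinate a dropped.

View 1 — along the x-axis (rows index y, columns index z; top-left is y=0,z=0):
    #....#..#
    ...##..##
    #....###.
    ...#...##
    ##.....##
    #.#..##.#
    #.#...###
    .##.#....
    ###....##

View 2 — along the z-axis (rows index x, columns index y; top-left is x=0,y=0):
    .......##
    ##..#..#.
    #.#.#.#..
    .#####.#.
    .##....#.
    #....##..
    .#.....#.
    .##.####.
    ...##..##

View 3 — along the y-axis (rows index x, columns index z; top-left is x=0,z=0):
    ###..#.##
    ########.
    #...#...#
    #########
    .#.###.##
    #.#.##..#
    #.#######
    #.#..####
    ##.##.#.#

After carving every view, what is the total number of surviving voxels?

|visual hull| = 102

before carving: 729 voxels (9×9×9)
  1. axis=0 (YZ plane), |mask|=36  ⇒  voxels=324
  2. axis=2 (XY plane), |mask|=34  ⇒  voxels=132
  3. axis=1 (XZ plane), |mask|=57  ⇒  voxels=102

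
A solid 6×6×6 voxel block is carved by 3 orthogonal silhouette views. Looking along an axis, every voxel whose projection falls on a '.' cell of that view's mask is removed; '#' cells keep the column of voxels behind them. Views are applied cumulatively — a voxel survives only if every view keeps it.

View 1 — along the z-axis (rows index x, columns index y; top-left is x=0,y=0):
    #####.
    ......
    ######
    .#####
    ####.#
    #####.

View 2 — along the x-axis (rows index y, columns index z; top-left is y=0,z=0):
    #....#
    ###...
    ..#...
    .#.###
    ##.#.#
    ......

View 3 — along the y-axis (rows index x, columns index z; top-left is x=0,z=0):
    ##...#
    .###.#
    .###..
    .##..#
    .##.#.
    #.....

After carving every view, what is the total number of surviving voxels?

initial block: 6^3 = 216
after view 1 [z-axis, 26 of 36 cells solid] → remaining = 156
after view 2 [x-axis, 14 of 36 cells solid] → remaining = 64
after view 3 [y-axis, 17 of 36 cells solid] → remaining = 31

31 voxels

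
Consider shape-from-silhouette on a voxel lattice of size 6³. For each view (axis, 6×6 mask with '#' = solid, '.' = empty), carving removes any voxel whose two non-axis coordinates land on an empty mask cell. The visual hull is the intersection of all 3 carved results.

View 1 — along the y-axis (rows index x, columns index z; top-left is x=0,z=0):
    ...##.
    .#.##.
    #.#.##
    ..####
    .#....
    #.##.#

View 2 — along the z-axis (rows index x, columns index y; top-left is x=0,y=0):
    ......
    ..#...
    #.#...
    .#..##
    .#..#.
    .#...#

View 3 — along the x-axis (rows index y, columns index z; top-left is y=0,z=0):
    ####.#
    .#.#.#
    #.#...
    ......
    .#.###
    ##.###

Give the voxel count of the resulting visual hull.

20 voxels

start: 6×6×6 = 216 voxels
after view 1 [y-axis, 18 of 36 cells solid] → remaining = 108
after view 2 [z-axis, 10 of 36 cells solid] → remaining = 33
after view 3 [x-axis, 19 of 36 cells solid] → remaining = 20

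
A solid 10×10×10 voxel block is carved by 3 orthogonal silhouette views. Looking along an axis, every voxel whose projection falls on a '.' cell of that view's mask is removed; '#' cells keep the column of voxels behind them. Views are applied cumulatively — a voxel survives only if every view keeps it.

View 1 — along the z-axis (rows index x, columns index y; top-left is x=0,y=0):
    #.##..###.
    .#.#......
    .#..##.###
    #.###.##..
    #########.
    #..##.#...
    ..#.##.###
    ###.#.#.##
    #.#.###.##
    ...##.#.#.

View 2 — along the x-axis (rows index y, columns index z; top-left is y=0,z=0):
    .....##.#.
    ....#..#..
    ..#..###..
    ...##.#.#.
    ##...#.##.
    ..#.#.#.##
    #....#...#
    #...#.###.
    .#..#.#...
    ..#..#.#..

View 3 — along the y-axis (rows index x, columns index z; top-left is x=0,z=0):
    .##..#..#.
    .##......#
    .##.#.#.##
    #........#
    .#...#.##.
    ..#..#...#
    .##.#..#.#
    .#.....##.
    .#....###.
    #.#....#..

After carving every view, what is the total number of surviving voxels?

start: 10×10×10 = 1000 voxels
carve view 1 (along z, XY-mask fill 57/100): 570 voxels remain
carve view 2 (along x, YZ-mask fill 37/100): 213 voxels remain
carve view 3 (along y, XZ-mask fill 37/100): 82 voxels remain

remaining voxels: 82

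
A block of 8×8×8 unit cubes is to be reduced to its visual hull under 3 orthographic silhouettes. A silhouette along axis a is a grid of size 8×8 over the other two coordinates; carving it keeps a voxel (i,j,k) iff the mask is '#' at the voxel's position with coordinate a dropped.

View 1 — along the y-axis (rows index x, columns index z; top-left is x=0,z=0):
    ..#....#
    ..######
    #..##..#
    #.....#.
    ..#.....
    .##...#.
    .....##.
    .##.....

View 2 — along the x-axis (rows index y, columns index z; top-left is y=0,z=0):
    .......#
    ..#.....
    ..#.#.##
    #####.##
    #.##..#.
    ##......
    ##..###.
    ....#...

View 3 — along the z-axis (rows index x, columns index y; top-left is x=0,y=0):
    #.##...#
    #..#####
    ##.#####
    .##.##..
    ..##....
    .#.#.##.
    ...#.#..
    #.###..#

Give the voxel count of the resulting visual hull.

remaining voxels: 47

initial block: 8^3 = 512
after view 1 [y-axis, 22 of 64 cells solid] → remaining = 176
after view 2 [x-axis, 25 of 64 cells solid] → remaining = 73
after view 3 [z-axis, 34 of 64 cells solid] → remaining = 47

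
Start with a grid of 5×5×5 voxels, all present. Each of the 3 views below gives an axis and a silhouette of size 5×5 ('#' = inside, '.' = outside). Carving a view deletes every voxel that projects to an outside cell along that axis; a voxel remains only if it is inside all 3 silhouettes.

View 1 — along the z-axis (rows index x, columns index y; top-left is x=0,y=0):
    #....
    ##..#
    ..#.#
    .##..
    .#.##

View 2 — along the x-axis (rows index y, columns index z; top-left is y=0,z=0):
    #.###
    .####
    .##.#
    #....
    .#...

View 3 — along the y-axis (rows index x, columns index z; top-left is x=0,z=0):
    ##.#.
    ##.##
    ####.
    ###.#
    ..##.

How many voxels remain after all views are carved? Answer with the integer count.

20 voxels

before carving: 125 voxels (5×5×5)
carve view 1 (along z, XY-mask fill 11/25): 55 voxels remain
carve view 2 (along x, YZ-mask fill 13/25): 30 voxels remain
carve view 3 (along y, XZ-mask fill 17/25): 20 voxels remain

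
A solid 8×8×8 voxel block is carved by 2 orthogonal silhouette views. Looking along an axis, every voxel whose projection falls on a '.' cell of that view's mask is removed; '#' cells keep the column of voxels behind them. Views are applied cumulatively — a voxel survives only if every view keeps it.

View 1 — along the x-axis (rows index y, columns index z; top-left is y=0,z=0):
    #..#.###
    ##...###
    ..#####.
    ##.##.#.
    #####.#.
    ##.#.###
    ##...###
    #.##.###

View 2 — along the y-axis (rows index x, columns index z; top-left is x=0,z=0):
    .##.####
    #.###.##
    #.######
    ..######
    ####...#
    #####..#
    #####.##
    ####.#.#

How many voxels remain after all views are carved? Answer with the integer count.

|visual hull| = 255

initial block: 8^3 = 512
V1 x: intersect with YZ mask (43 set) -- 344 left
V2 y: intersect with XZ mask (49 set) -- 255 left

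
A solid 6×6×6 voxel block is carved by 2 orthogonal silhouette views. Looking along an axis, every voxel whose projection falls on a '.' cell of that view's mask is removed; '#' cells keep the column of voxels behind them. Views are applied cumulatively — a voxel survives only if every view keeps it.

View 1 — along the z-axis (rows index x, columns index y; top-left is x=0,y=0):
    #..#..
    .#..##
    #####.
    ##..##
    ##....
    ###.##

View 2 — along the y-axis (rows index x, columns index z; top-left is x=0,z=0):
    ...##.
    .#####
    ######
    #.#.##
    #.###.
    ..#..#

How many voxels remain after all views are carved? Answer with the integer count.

start: 6×6×6 = 216 voxels
[1] z-view keeps 21 columns → grid now 126
[2] y-view keeps 23 columns → grid now 83

remaining voxels: 83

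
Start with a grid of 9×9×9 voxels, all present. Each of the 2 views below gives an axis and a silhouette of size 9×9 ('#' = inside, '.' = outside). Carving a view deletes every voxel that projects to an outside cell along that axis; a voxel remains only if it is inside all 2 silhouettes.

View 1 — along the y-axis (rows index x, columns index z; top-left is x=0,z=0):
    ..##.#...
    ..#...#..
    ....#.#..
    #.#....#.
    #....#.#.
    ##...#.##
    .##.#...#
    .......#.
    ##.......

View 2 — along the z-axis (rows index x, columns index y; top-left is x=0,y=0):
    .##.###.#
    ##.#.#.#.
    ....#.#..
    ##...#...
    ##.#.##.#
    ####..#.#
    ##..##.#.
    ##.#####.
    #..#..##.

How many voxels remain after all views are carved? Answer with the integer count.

start: 9×9×9 = 729 voxels
carve view 1 (along y, XZ-mask fill 25/81): 225 voxels remain
carve view 2 (along z, XY-mask fill 44/81): 124 voxels remain

124 voxels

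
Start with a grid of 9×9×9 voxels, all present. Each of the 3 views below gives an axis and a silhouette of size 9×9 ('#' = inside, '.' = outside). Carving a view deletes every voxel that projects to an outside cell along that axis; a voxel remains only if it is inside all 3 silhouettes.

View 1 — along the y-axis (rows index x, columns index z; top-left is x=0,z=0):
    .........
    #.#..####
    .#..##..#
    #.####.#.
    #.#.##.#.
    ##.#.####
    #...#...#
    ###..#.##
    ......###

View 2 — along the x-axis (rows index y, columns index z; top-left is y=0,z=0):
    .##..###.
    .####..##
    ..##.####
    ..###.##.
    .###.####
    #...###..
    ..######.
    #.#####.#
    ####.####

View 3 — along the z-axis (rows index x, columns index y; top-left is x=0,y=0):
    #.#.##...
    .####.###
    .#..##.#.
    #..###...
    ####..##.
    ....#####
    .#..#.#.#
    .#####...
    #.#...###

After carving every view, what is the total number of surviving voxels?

start: 9×9×9 = 729 voxels
carve view 1 (along y, XZ-mask fill 40/81): 360 voxels remain
carve view 2 (along x, YZ-mask fill 54/81): 234 voxels remain
carve view 3 (along z, XY-mask fill 44/81): 136 voxels remain

136 voxels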